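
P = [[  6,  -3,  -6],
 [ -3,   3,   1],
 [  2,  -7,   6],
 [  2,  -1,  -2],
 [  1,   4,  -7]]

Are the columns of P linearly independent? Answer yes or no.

no

Row reduce P to echelon form.
R2 ← R2 + (1/2)·R1: [0, 3/2, -2]
R3 ← R3 − (1/3)·R1: [0, -6, 8]
R4 ← R4 − (1/3)·R1: [0, 0, 0]
R5 ← R5 − (1/6)·R1: [0, 9/2, -6]
R3 ← R3 + (4)·R2: [0, 0, 0]
R5 ← R5 − (3)·R2: [0, 0, 0]
2 pivots among 3 columns.
Only 2 < 3 pivot columns, so the columns are linearly dependent.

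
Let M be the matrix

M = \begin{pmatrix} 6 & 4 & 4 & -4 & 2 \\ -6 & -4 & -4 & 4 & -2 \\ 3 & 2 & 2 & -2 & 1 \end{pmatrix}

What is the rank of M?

1

Row reduce to echelon form.
R2 ← R2 + R1: [0, 0, 0, 0, 0]
R3 ← R3 − (1/2)·R1: [0, 0, 0, 0, 0]
Echelon form has 1 nonzero row, so rank(M) = 1.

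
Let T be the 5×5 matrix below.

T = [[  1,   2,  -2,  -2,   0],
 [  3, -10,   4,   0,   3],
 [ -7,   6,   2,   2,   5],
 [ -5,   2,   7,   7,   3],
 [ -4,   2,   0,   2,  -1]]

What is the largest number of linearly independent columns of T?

Row reduce to echelon form.
R2 ← R2 − (3)·R1: [0, -16, 10, 6, 3]
R3 ← R3 + (7)·R1: [0, 20, -12, -12, 5]
R4 ← R4 + (5)·R1: [0, 12, -3, -3, 3]
R5 ← R5 + (4)·R1: [0, 10, -8, -6, -1]
R3 ← R3 + (5/4)·R2: [0, 0, 1/2, -9/2, 35/4]
R4 ← R4 + (3/4)·R2: [0, 0, 9/2, 3/2, 21/4]
R5 ← R5 + (5/8)·R2: [0, 0, -7/4, -9/4, 7/8]
R4 ← R4 − (9)·R3: [0, 0, 0, 42, -147/2]
R5 ← R5 + (7/2)·R3: [0, 0, 0, -18, 63/2]
R5 ← R5 + (3/7)·R4: [0, 0, 0, 0, 0]
Echelon form has 4 nonzero rows, so rank(T) = 4.
The rank gives the maximum number of linearly independent columns: 4.

4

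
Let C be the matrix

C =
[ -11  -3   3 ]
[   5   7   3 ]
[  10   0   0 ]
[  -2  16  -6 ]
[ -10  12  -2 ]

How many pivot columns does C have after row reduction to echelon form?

3

Row reduce to echelon form.
R2 ← R2 + (5/11)·R1: [0, 62/11, 48/11]
R3 ← R3 + (10/11)·R1: [0, -30/11, 30/11]
R4 ← R4 − (2/11)·R1: [0, 182/11, -72/11]
R5 ← R5 − (10/11)·R1: [0, 162/11, -52/11]
R3 ← R3 + (15/31)·R2: [0, 0, 150/31]
R4 ← R4 − (91/31)·R2: [0, 0, -600/31]
R5 ← R5 − (81/31)·R2: [0, 0, -500/31]
R4 ← R4 + (4)·R3: [0, 0, 0]
R5 ← R5 + (10/3)·R3: [0, 0, 0]
Echelon form has 3 nonzero rows, so rank(C) = 3.
Each nonzero row contributes one pivot column: 3 pivot columns.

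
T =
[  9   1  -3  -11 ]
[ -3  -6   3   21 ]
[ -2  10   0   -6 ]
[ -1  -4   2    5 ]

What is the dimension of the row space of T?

Row reduce to echelon form.
R2 ← R2 + (1/3)·R1: [0, -17/3, 2, 52/3]
R3 ← R3 + (2/9)·R1: [0, 92/9, -2/3, -76/9]
R4 ← R4 + (1/9)·R1: [0, -35/9, 5/3, 34/9]
R3 ← R3 + (92/51)·R2: [0, 0, 50/17, 388/17]
R4 ← R4 − (35/51)·R2: [0, 0, 5/17, -138/17]
R4 ← R4 − (1/10)·R3: [0, 0, 0, -52/5]
Echelon form has 4 nonzero rows, so rank(T) = 4.
The row space has dimension equal to the rank: 4.

4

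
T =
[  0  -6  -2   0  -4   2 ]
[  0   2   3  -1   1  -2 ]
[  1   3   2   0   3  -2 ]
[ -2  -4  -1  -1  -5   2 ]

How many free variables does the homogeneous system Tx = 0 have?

Row reduce to echelon form.
Swap R1 ↔ R3
R4 ← R4 + (2)·R1: [0, 2, 3, -1, 1, -2]
R3 ← R3 + (3)·R2: [0, 0, 7, -3, -1, -4]
R4 ← R4 − R2: [0, 0, 0, 0, 0, 0]
3 nonzero rows, so rank(T) = 3.
T has 6 columns; by rank–nullity, nullity = 6 − 3 = 3.

3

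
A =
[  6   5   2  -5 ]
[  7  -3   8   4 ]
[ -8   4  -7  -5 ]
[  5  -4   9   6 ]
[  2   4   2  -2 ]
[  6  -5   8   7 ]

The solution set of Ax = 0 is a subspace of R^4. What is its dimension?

Row reduce to echelon form.
R2 ← R2 − (7/6)·R1: [0, -53/6, 17/3, 59/6]
R3 ← R3 + (4/3)·R1: [0, 32/3, -13/3, -35/3]
R4 ← R4 − (5/6)·R1: [0, -49/6, 22/3, 61/6]
R5 ← R5 − (1/3)·R1: [0, 7/3, 4/3, -1/3]
R6 ← R6 − R1: [0, -10, 6, 12]
R3 ← R3 + (64/53)·R2: [0, 0, 133/53, 11/53]
R4 ← R4 − (49/53)·R2: [0, 0, 111/53, 57/53]
R5 ← R5 + (14/53)·R2: [0, 0, 150/53, 120/53]
R6 ← R6 − (60/53)·R2: [0, 0, -22/53, 46/53]
R4 ← R4 − (111/133)·R3: [0, 0, 0, 120/133]
R5 ← R5 − (150/133)·R3: [0, 0, 0, 270/133]
R6 ← R6 + (22/133)·R3: [0, 0, 0, 120/133]
R5 ← R5 − (9/4)·R4: [0, 0, 0, 0]
R6 ← R6 − R4: [0, 0, 0, 0]
4 nonzero rows, so rank(A) = 4.
A has 4 columns; by rank–nullity, nullity = 4 − 4 = 0.

0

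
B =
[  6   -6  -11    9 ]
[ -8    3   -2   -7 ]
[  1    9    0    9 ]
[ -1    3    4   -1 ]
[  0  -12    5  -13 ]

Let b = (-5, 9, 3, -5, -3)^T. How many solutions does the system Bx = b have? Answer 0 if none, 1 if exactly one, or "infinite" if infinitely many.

0

Row reduce the augmented matrix [B | b].
R2 ← R2 + (4/3)·R1: [0, -5, -50/3, 5, 7/3]
R3 ← R3 − (1/6)·R1: [0, 10, 11/6, 15/2, 23/6]
R4 ← R4 + (1/6)·R1: [0, 2, 13/6, 1/2, -35/6]
R3 ← R3 + (2)·R2: [0, 0, -63/2, 35/2, 17/2]
R4 ← R4 + (2/5)·R2: [0, 0, -9/2, 5/2, -49/10]
R5 ← R5 − (12/5)·R2: [0, 0, 45, -25, -43/5]
R4 ← R4 − (1/7)·R3: [0, 0, 0, 0, -214/35]
R5 ← R5 + (10/7)·R3: [0, 0, 0, 0, 124/35]
R5 ← R5 + (62/107)·R4: [0, 0, 0, 0, 0]
The echelon form has 4 nonzero rows; the last pivot sits in the augmented column, so rank(B) = 3 but rank([B|b]) = 4.
Since the ranks differ, the system is inconsistent.
It has no solutions.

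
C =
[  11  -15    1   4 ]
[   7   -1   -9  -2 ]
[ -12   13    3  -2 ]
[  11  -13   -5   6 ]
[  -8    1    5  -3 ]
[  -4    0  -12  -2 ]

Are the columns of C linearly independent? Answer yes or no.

Row reduce C to echelon form.
R2 ← R2 − (7/11)·R1: [0, 94/11, -106/11, -50/11]
R3 ← R3 + (12/11)·R1: [0, -37/11, 45/11, 26/11]
R4 ← R4 − R1: [0, 2, -6, 2]
R5 ← R5 + (8/11)·R1: [0, -109/11, 63/11, -1/11]
R6 ← R6 + (4/11)·R1: [0, -60/11, -128/11, -6/11]
R3 ← R3 + (37/94)·R2: [0, 0, 14/47, 27/47]
R4 ← R4 − (11/47)·R2: [0, 0, -176/47, 144/47]
R5 ← R5 + (109/94)·R2: [0, 0, -256/47, -252/47]
R6 ← R6 + (30/47)·R2: [0, 0, -836/47, -162/47]
R4 ← R4 + (88/7)·R3: [0, 0, 0, 72/7]
R5 ← R5 + (128/7)·R3: [0, 0, 0, 36/7]
R6 ← R6 + (418/7)·R3: [0, 0, 0, 216/7]
R5 ← R5 − (1/2)·R4: [0, 0, 0, 0]
R6 ← R6 − (3)·R4: [0, 0, 0, 0]
4 pivots among 4 columns.
Every column is a pivot column, so the columns are linearly independent.

yes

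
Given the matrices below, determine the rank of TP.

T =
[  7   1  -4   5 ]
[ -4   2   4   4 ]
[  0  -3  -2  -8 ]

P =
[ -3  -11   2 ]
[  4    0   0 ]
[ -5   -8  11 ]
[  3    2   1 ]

2

First compute TP:
[[ 18, -35, -25],
 [ 12,  20,  40],
 [-26,   0, -30]]
Now row reduce the product.
R2 ← R2 − (2/3)·R1: [0, 130/3, 170/3]
R3 ← R3 + (13/9)·R1: [0, -455/9, -595/9]
R3 ← R3 + (7/6)·R2: [0, 0, 0]
2 nonzero rows, so rank(TP) = 2.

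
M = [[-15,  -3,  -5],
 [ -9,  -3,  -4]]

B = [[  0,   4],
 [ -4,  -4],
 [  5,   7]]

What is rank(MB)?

First compute MB:
[[-13, -83],
 [ -8, -52]]
Now row reduce the product.
R2 ← R2 − (8/13)·R1: [0, -12/13]
2 nonzero rows, so rank(MB) = 2.

2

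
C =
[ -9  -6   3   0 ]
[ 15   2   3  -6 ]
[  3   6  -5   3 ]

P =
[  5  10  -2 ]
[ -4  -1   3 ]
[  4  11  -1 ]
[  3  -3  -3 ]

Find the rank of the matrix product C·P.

First compute CP:
[[ -9, -51,  -3],
 [ 61, 199,  -9],
 [-20, -40,   8]]
Now row reduce the product.
R2 ← R2 + (61/9)·R1: [0, -440/3, -88/3]
R3 ← R3 − (20/9)·R1: [0, 220/3, 44/3]
R3 ← R3 + (1/2)·R2: [0, 0, 0]
2 nonzero rows, so rank(CP) = 2.

2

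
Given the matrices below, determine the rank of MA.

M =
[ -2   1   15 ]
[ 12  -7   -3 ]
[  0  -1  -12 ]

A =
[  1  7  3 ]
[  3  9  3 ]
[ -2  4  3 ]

2

First compute MA:
[[-29,  55,  42],
 [ -3,   9,   6],
 [ 21, -57, -39]]
Now row reduce the product.
R2 ← R2 − (3/29)·R1: [0, 96/29, 48/29]
R3 ← R3 + (21/29)·R1: [0, -498/29, -249/29]
R3 ← R3 + (83/16)·R2: [0, 0, 0]
2 nonzero rows, so rank(MA) = 2.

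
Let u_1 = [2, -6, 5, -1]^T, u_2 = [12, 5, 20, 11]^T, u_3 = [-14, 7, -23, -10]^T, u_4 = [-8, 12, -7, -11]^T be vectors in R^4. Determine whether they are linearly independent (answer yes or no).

Form the matrix with these vectors as rows and row reduce.
R2 ← R2 − (6)·R1: [0, 41, -10, 17]
R3 ← R3 + (7)·R1: [0, -35, 12, -17]
R4 ← R4 + (4)·R1: [0, -12, 13, -15]
R3 ← R3 + (35/41)·R2: [0, 0, 142/41, -102/41]
R4 ← R4 + (12/41)·R2: [0, 0, 413/41, -411/41]
R4 ← R4 − (413/142)·R3: [0, 0, 0, -198/71]
4 nonzero rows, so the 4 vectors span a space of dimension 4.
Since 4 = 4, the vectors are linearly independent.

yes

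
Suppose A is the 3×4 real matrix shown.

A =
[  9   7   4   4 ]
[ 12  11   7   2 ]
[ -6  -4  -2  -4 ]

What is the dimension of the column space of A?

2

Row reduce to echelon form.
R2 ← R2 − (4/3)·R1: [0, 5/3, 5/3, -10/3]
R3 ← R3 + (2/3)·R1: [0, 2/3, 2/3, -4/3]
R3 ← R3 − (2/5)·R2: [0, 0, 0, 0]
Echelon form has 2 nonzero rows, so rank(A) = 2.
The column space has dimension equal to the rank: 2.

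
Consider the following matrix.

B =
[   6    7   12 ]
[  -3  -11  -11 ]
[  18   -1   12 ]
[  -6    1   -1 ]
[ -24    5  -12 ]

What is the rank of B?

3

Row reduce to echelon form.
R2 ← R2 + (1/2)·R1: [0, -15/2, -5]
R3 ← R3 − (3)·R1: [0, -22, -24]
R4 ← R4 + R1: [0, 8, 11]
R5 ← R5 + (4)·R1: [0, 33, 36]
R3 ← R3 − (44/15)·R2: [0, 0, -28/3]
R4 ← R4 + (16/15)·R2: [0, 0, 17/3]
R5 ← R5 + (22/5)·R2: [0, 0, 14]
R4 ← R4 + (17/28)·R3: [0, 0, 0]
R5 ← R5 + (3/2)·R3: [0, 0, 0]
Echelon form has 3 nonzero rows, so rank(B) = 3.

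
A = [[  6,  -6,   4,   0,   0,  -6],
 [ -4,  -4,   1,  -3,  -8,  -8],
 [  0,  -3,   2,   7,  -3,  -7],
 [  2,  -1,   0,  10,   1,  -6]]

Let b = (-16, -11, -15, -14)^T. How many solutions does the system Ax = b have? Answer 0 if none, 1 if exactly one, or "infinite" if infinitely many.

infinite

Row reduce the augmented matrix [A | b].
R2 ← R2 + (2/3)·R1: [0, -8, 11/3, -3, -8, -12, -65/3]
R4 ← R4 − (1/3)·R1: [0, 1, -4/3, 10, 1, -4, -26/3]
R3 ← R3 − (3/8)·R2: [0, 0, 5/8, 65/8, 0, -5/2, -55/8]
R4 ← R4 + (1/8)·R2: [0, 0, -7/8, 77/8, 0, -11/2, -91/8]
R4 ← R4 + (7/5)·R3: [0, 0, 0, 21, 0, -9, -21]
The echelon form has 4 nonzero rows, and every pivot lies in the first 6 columns, so rank(A) = rank([A|b]) = 4.
The system is consistent.
rank = 4 < 6 unknowns, so there are infinitely many solutions.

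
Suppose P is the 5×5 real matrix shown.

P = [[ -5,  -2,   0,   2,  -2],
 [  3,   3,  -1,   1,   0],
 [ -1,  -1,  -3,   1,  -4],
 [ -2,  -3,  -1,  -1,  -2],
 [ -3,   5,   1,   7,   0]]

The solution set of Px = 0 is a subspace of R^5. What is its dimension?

Row reduce to echelon form.
R2 ← R2 + (3/5)·R1: [0, 9/5, -1, 11/5, -6/5]
R3 ← R3 − (1/5)·R1: [0, -3/5, -3, 3/5, -18/5]
R4 ← R4 − (2/5)·R1: [0, -11/5, -1, -9/5, -6/5]
R5 ← R5 − (3/5)·R1: [0, 31/5, 1, 29/5, 6/5]
R3 ← R3 + (1/3)·R2: [0, 0, -10/3, 4/3, -4]
R4 ← R4 + (11/9)·R2: [0, 0, -20/9, 8/9, -8/3]
R5 ← R5 − (31/9)·R2: [0, 0, 40/9, -16/9, 16/3]
R4 ← R4 − (2/3)·R3: [0, 0, 0, 0, 0]
R5 ← R5 + (4/3)·R3: [0, 0, 0, 0, 0]
3 nonzero rows, so rank(P) = 3.
P has 5 columns; by rank–nullity, nullity = 5 − 3 = 2.

2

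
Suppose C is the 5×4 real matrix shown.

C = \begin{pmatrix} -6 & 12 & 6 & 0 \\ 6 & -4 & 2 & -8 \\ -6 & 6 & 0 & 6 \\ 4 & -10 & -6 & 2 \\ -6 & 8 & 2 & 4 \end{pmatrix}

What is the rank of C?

2

Row reduce to echelon form.
R2 ← R2 + R1: [0, 8, 8, -8]
R3 ← R3 − R1: [0, -6, -6, 6]
R4 ← R4 + (2/3)·R1: [0, -2, -2, 2]
R5 ← R5 − R1: [0, -4, -4, 4]
R3 ← R3 + (3/4)·R2: [0, 0, 0, 0]
R4 ← R4 + (1/4)·R2: [0, 0, 0, 0]
R5 ← R5 + (1/2)·R2: [0, 0, 0, 0]
Echelon form has 2 nonzero rows, so rank(C) = 2.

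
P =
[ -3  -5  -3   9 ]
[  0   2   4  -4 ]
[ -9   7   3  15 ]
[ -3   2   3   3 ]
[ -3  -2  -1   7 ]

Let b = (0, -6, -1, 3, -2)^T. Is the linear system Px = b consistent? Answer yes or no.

Row reduce the augmented matrix [P | b].
R3 ← R3 − (3)·R1: [0, 22, 12, -12, -1]
R4 ← R4 − R1: [0, 7, 6, -6, 3]
R5 ← R5 − R1: [0, 3, 2, -2, -2]
R3 ← R3 − (11)·R2: [0, 0, -32, 32, 65]
R4 ← R4 − (7/2)·R2: [0, 0, -8, 8, 24]
R5 ← R5 − (3/2)·R2: [0, 0, -4, 4, 7]
R4 ← R4 − (1/4)·R3: [0, 0, 0, 0, 31/4]
R5 ← R5 − (1/8)·R3: [0, 0, 0, 0, -9/8]
R5 ← R5 + (9/62)·R4: [0, 0, 0, 0, 0]
The echelon form has 4 nonzero rows; the last pivot sits in the augmented column, so rank(P) = 3 but rank([P|b]) = 4.
Since the ranks differ, the system is inconsistent.

no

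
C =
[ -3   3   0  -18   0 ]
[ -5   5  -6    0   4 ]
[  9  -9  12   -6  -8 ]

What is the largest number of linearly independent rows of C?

2

Row reduce to echelon form.
R2 ← R2 − (5/3)·R1: [0, 0, -6, 30, 4]
R3 ← R3 + (3)·R1: [0, 0, 12, -60, -8]
R3 ← R3 + (2)·R2: [0, 0, 0, 0, 0]
Echelon form has 2 nonzero rows, so rank(C) = 2.
The rank gives the maximum number of linearly independent rows: 2.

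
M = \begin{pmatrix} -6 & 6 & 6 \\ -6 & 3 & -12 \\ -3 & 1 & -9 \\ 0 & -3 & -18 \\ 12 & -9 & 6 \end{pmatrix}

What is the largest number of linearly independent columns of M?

Row reduce to echelon form.
R2 ← R2 − R1: [0, -3, -18]
R3 ← R3 − (1/2)·R1: [0, -2, -12]
R5 ← R5 + (2)·R1: [0, 3, 18]
R3 ← R3 − (2/3)·R2: [0, 0, 0]
R4 ← R4 − R2: [0, 0, 0]
R5 ← R5 + R2: [0, 0, 0]
Echelon form has 2 nonzero rows, so rank(M) = 2.
The rank gives the maximum number of linearly independent columns: 2.

2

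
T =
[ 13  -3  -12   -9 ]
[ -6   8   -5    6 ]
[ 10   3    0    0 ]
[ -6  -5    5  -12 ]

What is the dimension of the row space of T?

Row reduce to echelon form.
R2 ← R2 + (6/13)·R1: [0, 86/13, -137/13, 24/13]
R3 ← R3 − (10/13)·R1: [0, 69/13, 120/13, 90/13]
R4 ← R4 + (6/13)·R1: [0, -83/13, -7/13, -210/13]
R3 ← R3 − (69/86)·R2: [0, 0, 1521/86, 234/43]
R4 ← R4 + (83/86)·R2: [0, 0, -921/86, -618/43]
R4 ← R4 + (307/507)·R3: [0, 0, 0, -144/13]
Echelon form has 4 nonzero rows, so rank(T) = 4.
The row space has dimension equal to the rank: 4.

4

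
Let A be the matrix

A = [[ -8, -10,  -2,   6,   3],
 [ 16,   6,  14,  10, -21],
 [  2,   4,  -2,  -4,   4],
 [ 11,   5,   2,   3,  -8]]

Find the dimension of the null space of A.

1

Row reduce to echelon form.
R2 ← R2 + (2)·R1: [0, -14, 10, 22, -15]
R3 ← R3 + (1/4)·R1: [0, 3/2, -5/2, -5/2, 19/4]
R4 ← R4 + (11/8)·R1: [0, -35/4, -3/4, 45/4, -31/8]
R3 ← R3 + (3/28)·R2: [0, 0, -10/7, -1/7, 22/7]
R4 ← R4 − (5/8)·R2: [0, 0, -7, -5/2, 11/2]
R4 ← R4 − (49/10)·R3: [0, 0, 0, -9/5, -99/10]
4 nonzero rows, so rank(A) = 4.
A has 5 columns; by rank–nullity, nullity = 5 − 4 = 1.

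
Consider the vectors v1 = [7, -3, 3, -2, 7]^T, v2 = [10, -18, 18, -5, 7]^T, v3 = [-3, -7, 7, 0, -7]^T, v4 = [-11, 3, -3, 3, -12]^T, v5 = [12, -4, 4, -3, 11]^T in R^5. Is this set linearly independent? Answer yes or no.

no

Form the matrix with these vectors as rows and row reduce.
R2 ← R2 − (10/7)·R1: [0, -96/7, 96/7, -15/7, -3]
R3 ← R3 + (3/7)·R1: [0, -58/7, 58/7, -6/7, -4]
R4 ← R4 + (11/7)·R1: [0, -12/7, 12/7, -1/7, -1]
R5 ← R5 − (12/7)·R1: [0, 8/7, -8/7, 3/7, -1]
R3 ← R3 − (29/48)·R2: [0, 0, 0, 7/16, -35/16]
R4 ← R4 − (1/8)·R2: [0, 0, 0, 1/8, -5/8]
R5 ← R5 + (1/12)·R2: [0, 0, 0, 1/4, -5/4]
R4 ← R4 − (2/7)·R3: [0, 0, 0, 0, 0]
R5 ← R5 − (4/7)·R3: [0, 0, 0, 0, 0]
3 nonzero rows, so the 5 vectors span a space of dimension 3.
Since 3 < 5, the vectors are linearly dependent.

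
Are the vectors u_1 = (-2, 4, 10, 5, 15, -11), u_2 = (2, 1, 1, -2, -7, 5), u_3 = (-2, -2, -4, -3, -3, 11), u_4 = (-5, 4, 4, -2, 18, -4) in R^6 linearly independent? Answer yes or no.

Form the matrix with these vectors as rows and row reduce.
R2 ← R2 + R1: [0, 5, 11, 3, 8, -6]
R3 ← R3 − R1: [0, -6, -14, -8, -18, 22]
R4 ← R4 − (5/2)·R1: [0, -6, -21, -29/2, -39/2, 47/2]
R3 ← R3 + (6/5)·R2: [0, 0, -4/5, -22/5, -42/5, 74/5]
R4 ← R4 + (6/5)·R2: [0, 0, -39/5, -109/10, -99/10, 163/10]
R4 ← R4 − (39/4)·R3: [0, 0, 0, 32, 72, -128]
4 nonzero rows, so the 4 vectors span a space of dimension 4.
Since 4 = 4, the vectors are linearly independent.

yes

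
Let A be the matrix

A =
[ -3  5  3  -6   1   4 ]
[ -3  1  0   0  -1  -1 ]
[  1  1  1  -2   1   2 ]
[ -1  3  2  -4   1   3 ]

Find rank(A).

Row reduce to echelon form.
R2 ← R2 − R1: [0, -4, -3, 6, -2, -5]
R3 ← R3 + (1/3)·R1: [0, 8/3, 2, -4, 4/3, 10/3]
R4 ← R4 − (1/3)·R1: [0, 4/3, 1, -2, 2/3, 5/3]
R3 ← R3 + (2/3)·R2: [0, 0, 0, 0, 0, 0]
R4 ← R4 + (1/3)·R2: [0, 0, 0, 0, 0, 0]
Echelon form has 2 nonzero rows, so rank(A) = 2.

2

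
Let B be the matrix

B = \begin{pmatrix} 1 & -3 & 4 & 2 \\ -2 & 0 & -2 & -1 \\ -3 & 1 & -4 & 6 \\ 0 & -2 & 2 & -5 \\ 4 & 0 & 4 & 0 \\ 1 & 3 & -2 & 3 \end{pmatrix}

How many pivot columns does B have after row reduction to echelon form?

Row reduce to echelon form.
R2 ← R2 + (2)·R1: [0, -6, 6, 3]
R3 ← R3 + (3)·R1: [0, -8, 8, 12]
R5 ← R5 − (4)·R1: [0, 12, -12, -8]
R6 ← R6 − R1: [0, 6, -6, 1]
R3 ← R3 − (4/3)·R2: [0, 0, 0, 8]
R4 ← R4 − (1/3)·R2: [0, 0, 0, -6]
R5 ← R5 + (2)·R2: [0, 0, 0, -2]
R6 ← R6 + R2: [0, 0, 0, 4]
R4 ← R4 + (3/4)·R3: [0, 0, 0, 0]
R5 ← R5 + (1/4)·R3: [0, 0, 0, 0]
R6 ← R6 − (1/2)·R3: [0, 0, 0, 0]
Echelon form has 3 nonzero rows, so rank(B) = 3.
Each nonzero row contributes one pivot column: 3 pivot columns.

3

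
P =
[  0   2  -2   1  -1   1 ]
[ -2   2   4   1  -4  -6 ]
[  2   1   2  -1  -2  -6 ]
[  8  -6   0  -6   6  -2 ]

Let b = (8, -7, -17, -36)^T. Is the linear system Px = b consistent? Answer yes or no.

Row reduce the augmented matrix [P | b].
Swap R1 ↔ R2
R3 ← R3 + R1: [0, 3, 6, 0, -6, -12, -24]
R4 ← R4 + (4)·R1: [0, 2, 16, -2, -10, -26, -64]
R3 ← R3 − (3/2)·R2: [0, 0, 9, -3/2, -9/2, -27/2, -36]
R4 ← R4 − R2: [0, 0, 18, -3, -9, -27, -72]
R4 ← R4 − (2)·R3: [0, 0, 0, 0, 0, 0, 0]
The echelon form has 3 nonzero rows, and every pivot lies in the first 6 columns, so rank(P) = rank([P|b]) = 3.
The system is consistent.

yes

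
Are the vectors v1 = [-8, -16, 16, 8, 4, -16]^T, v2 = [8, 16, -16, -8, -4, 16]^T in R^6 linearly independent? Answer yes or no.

no

Form the matrix with these vectors as rows and row reduce.
R2 ← R2 + R1: [0, 0, 0, 0, 0, 0]
1 nonzero row, so the 2 vectors span a space of dimension 1.
Since 1 < 2, the vectors are linearly dependent.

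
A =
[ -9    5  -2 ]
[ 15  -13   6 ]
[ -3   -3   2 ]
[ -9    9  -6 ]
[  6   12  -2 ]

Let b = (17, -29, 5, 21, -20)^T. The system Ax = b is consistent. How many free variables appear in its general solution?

Row reduce the augmented matrix [A | b].
R2 ← R2 + (5/3)·R1: [0, -14/3, 8/3, -2/3]
R3 ← R3 − (1/3)·R1: [0, -14/3, 8/3, -2/3]
R4 ← R4 − R1: [0, 4, -4, 4]
R5 ← R5 + (2/3)·R1: [0, 46/3, -10/3, -26/3]
R3 ← R3 − R2: [0, 0, 0, 0]
R4 ← R4 + (6/7)·R2: [0, 0, -12/7, 24/7]
R5 ← R5 + (23/7)·R2: [0, 0, 38/7, -76/7]
Swap R3 ↔ R4
R5 ← R5 + (19/6)·R3: [0, 0, 0, 0]
The echelon form has 3 nonzero rows, and every pivot lies in the first 3 columns, so rank(A) = rank([A|b]) = 3.
The system is consistent.
Free variables = (unknowns) − (rank) = 3 − 3 = 0.

0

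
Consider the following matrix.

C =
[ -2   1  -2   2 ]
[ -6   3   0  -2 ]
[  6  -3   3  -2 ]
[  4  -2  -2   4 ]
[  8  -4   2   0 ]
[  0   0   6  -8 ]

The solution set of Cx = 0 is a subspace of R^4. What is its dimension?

2

Row reduce to echelon form.
R2 ← R2 − (3)·R1: [0, 0, 6, -8]
R3 ← R3 + (3)·R1: [0, 0, -3, 4]
R4 ← R4 + (2)·R1: [0, 0, -6, 8]
R5 ← R5 + (4)·R1: [0, 0, -6, 8]
R3 ← R3 + (1/2)·R2: [0, 0, 0, 0]
R4 ← R4 + R2: [0, 0, 0, 0]
R5 ← R5 + R2: [0, 0, 0, 0]
R6 ← R6 − R2: [0, 0, 0, 0]
2 nonzero rows, so rank(C) = 2.
C has 4 columns; by rank–nullity, nullity = 4 − 2 = 2.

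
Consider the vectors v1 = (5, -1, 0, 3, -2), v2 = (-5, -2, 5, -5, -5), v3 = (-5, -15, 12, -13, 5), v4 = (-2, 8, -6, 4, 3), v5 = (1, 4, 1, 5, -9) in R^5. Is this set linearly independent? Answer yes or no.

yes

Form the matrix with these vectors as rows and row reduce.
R2 ← R2 + R1: [0, -3, 5, -2, -7]
R3 ← R3 + R1: [0, -16, 12, -10, 3]
R4 ← R4 + (2/5)·R1: [0, 38/5, -6, 26/5, 11/5]
R5 ← R5 − (1/5)·R1: [0, 21/5, 1, 22/5, -43/5]
R3 ← R3 − (16/3)·R2: [0, 0, -44/3, 2/3, 121/3]
R4 ← R4 + (38/15)·R2: [0, 0, 20/3, 2/15, -233/15]
R5 ← R5 + (7/5)·R2: [0, 0, 8, 8/5, -92/5]
R4 ← R4 + (5/11)·R3: [0, 0, 0, 24/55, 14/5]
R5 ← R5 + (6/11)·R3: [0, 0, 0, 108/55, 18/5]
R5 ← R5 − (9/2)·R4: [0, 0, 0, 0, -9]
5 nonzero rows, so the 5 vectors span a space of dimension 5.
Since 5 = 5, the vectors are linearly independent.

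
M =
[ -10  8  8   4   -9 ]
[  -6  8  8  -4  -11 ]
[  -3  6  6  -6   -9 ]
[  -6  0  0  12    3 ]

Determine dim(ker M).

Row reduce to echelon form.
R2 ← R2 − (3/5)·R1: [0, 16/5, 16/5, -32/5, -28/5]
R3 ← R3 − (3/10)·R1: [0, 18/5, 18/5, -36/5, -63/10]
R4 ← R4 − (3/5)·R1: [0, -24/5, -24/5, 48/5, 42/5]
R3 ← R3 − (9/8)·R2: [0, 0, 0, 0, 0]
R4 ← R4 + (3/2)·R2: [0, 0, 0, 0, 0]
2 nonzero rows, so rank(M) = 2.
M has 5 columns; by rank–nullity, nullity = 5 − 2 = 3.

3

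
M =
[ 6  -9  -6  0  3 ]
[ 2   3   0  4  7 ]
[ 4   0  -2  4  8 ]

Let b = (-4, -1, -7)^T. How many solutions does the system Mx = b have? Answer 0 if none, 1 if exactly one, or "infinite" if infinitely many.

0

Row reduce the augmented matrix [M | b].
R2 ← R2 − (1/3)·R1: [0, 6, 2, 4, 6, 1/3]
R3 ← R3 − (2/3)·R1: [0, 6, 2, 4, 6, -13/3]
R3 ← R3 − R2: [0, 0, 0, 0, 0, -14/3]
The echelon form has 3 nonzero rows; the last pivot sits in the augmented column, so rank(M) = 2 but rank([M|b]) = 3.
Since the ranks differ, the system is inconsistent.
It has no solutions.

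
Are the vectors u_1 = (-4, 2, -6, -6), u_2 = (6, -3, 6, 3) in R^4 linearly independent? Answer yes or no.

Form the matrix with these vectors as rows and row reduce.
R2 ← R2 + (3/2)·R1: [0, 0, -3, -6]
2 nonzero rows, so the 2 vectors span a space of dimension 2.
Since 2 = 2, the vectors are linearly independent.

yes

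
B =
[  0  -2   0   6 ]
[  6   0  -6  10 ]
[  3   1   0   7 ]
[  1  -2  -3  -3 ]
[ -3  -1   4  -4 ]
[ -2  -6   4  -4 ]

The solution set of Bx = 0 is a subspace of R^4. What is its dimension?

Row reduce to echelon form.
Swap R1 ↔ R2
R3 ← R3 − (1/2)·R1: [0, 1, 3, 2]
R4 ← R4 − (1/6)·R1: [0, -2, -2, -14/3]
R5 ← R5 + (1/2)·R1: [0, -1, 1, 1]
R6 ← R6 + (1/3)·R1: [0, -6, 2, -2/3]
R3 ← R3 + (1/2)·R2: [0, 0, 3, 5]
R4 ← R4 − R2: [0, 0, -2, -32/3]
R5 ← R5 − (1/2)·R2: [0, 0, 1, -2]
R6 ← R6 − (3)·R2: [0, 0, 2, -56/3]
R4 ← R4 + (2/3)·R3: [0, 0, 0, -22/3]
R5 ← R5 − (1/3)·R3: [0, 0, 0, -11/3]
R6 ← R6 − (2/3)·R3: [0, 0, 0, -22]
R5 ← R5 − (1/2)·R4: [0, 0, 0, 0]
R6 ← R6 − (3)·R4: [0, 0, 0, 0]
4 nonzero rows, so rank(B) = 4.
B has 4 columns; by rank–nullity, nullity = 4 − 4 = 0.

0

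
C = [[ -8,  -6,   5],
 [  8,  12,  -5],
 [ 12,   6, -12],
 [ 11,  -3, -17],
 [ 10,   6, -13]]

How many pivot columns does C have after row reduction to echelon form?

3

Row reduce to echelon form.
R2 ← R2 + R1: [0, 6, 0]
R3 ← R3 + (3/2)·R1: [0, -3, -9/2]
R4 ← R4 + (11/8)·R1: [0, -45/4, -81/8]
R5 ← R5 + (5/4)·R1: [0, -3/2, -27/4]
R3 ← R3 + (1/2)·R2: [0, 0, -9/2]
R4 ← R4 + (15/8)·R2: [0, 0, -81/8]
R5 ← R5 + (1/4)·R2: [0, 0, -27/4]
R4 ← R4 − (9/4)·R3: [0, 0, 0]
R5 ← R5 − (3/2)·R3: [0, 0, 0]
Echelon form has 3 nonzero rows, so rank(C) = 3.
Each nonzero row contributes one pivot column: 3 pivot columns.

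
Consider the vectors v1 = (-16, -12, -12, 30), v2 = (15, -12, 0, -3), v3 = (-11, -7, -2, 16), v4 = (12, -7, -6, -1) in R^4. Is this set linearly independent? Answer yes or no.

Form the matrix with these vectors as rows and row reduce.
R2 ← R2 + (15/16)·R1: [0, -93/4, -45/4, 201/8]
R3 ← R3 − (11/16)·R1: [0, 5/4, 25/4, -37/8]
R4 ← R4 + (3/4)·R1: [0, -16, -15, 43/2]
R3 ← R3 + (5/93)·R2: [0, 0, 175/31, -203/62]
R4 ← R4 − (64/93)·R2: [0, 0, -225/31, 261/62]
R4 ← R4 + (9/7)·R3: [0, 0, 0, 0]
3 nonzero rows, so the 4 vectors span a space of dimension 3.
Since 3 < 4, the vectors are linearly dependent.

no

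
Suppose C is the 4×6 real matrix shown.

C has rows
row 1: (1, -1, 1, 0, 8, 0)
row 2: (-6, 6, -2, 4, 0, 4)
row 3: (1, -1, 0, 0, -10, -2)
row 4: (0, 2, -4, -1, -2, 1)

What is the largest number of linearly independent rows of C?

Row reduce to echelon form.
R2 ← R2 + (6)·R1: [0, 0, 4, 4, 48, 4]
R3 ← R3 − R1: [0, 0, -1, 0, -18, -2]
Swap R2 ↔ R4
R4 ← R4 + (4)·R3: [0, 0, 0, 4, -24, -4]
Echelon form has 4 nonzero rows, so rank(C) = 4.
The rank gives the maximum number of linearly independent rows: 4.

4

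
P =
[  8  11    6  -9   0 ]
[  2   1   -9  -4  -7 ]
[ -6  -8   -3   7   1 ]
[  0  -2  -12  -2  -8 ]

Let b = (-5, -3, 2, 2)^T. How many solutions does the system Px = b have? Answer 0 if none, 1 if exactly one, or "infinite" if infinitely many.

Row reduce the augmented matrix [P | b].
R2 ← R2 − (1/4)·R1: [0, -7/4, -21/2, -7/4, -7, -7/4]
R3 ← R3 + (3/4)·R1: [0, 1/4, 3/2, 1/4, 1, -7/4]
R3 ← R3 + (1/7)·R2: [0, 0, 0, 0, 0, -2]
R4 ← R4 − (8/7)·R2: [0, 0, 0, 0, 0, 4]
R4 ← R4 + (2)·R3: [0, 0, 0, 0, 0, 0]
The echelon form has 3 nonzero rows; the last pivot sits in the augmented column, so rank(P) = 2 but rank([P|b]) = 3.
Since the ranks differ, the system is inconsistent.
It has no solutions.

0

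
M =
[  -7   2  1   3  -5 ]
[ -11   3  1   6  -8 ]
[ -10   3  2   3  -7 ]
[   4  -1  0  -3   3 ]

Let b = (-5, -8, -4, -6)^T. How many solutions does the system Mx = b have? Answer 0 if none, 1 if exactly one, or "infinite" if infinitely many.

0

Row reduce the augmented matrix [M | b].
R2 ← R2 − (11/7)·R1: [0, -1/7, -4/7, 9/7, -1/7, -1/7]
R3 ← R3 − (10/7)·R1: [0, 1/7, 4/7, -9/7, 1/7, 22/7]
R4 ← R4 + (4/7)·R1: [0, 1/7, 4/7, -9/7, 1/7, -62/7]
R3 ← R3 + R2: [0, 0, 0, 0, 0, 3]
R4 ← R4 + R2: [0, 0, 0, 0, 0, -9]
R4 ← R4 + (3)·R3: [0, 0, 0, 0, 0, 0]
The echelon form has 3 nonzero rows; the last pivot sits in the augmented column, so rank(M) = 2 but rank([M|b]) = 3.
Since the ranks differ, the system is inconsistent.
It has no solutions.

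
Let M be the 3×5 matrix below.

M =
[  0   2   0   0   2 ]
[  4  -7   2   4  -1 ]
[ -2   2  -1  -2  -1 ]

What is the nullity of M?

Row reduce to echelon form.
Swap R1 ↔ R2
R3 ← R3 + (1/2)·R1: [0, -3/2, 0, 0, -3/2]
R3 ← R3 + (3/4)·R2: [0, 0, 0, 0, 0]
2 nonzero rows, so rank(M) = 2.
M has 5 columns; by rank–nullity, nullity = 5 − 2 = 3.

3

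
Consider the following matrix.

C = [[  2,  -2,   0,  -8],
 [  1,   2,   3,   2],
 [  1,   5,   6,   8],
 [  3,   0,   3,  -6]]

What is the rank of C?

2

Row reduce to echelon form.
R2 ← R2 − (1/2)·R1: [0, 3, 3, 6]
R3 ← R3 − (1/2)·R1: [0, 6, 6, 12]
R4 ← R4 − (3/2)·R1: [0, 3, 3, 6]
R3 ← R3 − (2)·R2: [0, 0, 0, 0]
R4 ← R4 − R2: [0, 0, 0, 0]
Echelon form has 2 nonzero rows, so rank(C) = 2.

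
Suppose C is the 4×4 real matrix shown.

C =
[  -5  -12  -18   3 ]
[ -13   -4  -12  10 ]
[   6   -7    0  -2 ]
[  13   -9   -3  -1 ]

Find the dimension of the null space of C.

0

Row reduce to echelon form.
R2 ← R2 − (13/5)·R1: [0, 136/5, 174/5, 11/5]
R3 ← R3 + (6/5)·R1: [0, -107/5, -108/5, 8/5]
R4 ← R4 + (13/5)·R1: [0, -201/5, -249/5, 34/5]
R3 ← R3 + (107/136)·R2: [0, 0, 393/68, 453/136]
R4 ← R4 + (201/136)·R2: [0, 0, 111/68, 1367/136]
R4 ← R4 − (37/131)·R3: [0, 0, 0, 2387/262]
4 nonzero rows, so rank(C) = 4.
C has 4 columns; by rank–nullity, nullity = 4 − 4 = 0.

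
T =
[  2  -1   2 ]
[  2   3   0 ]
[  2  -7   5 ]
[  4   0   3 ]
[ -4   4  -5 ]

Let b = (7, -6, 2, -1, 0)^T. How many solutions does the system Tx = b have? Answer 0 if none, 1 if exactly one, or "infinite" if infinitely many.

0

Row reduce the augmented matrix [T | b].
R2 ← R2 − R1: [0, 4, -2, -13]
R3 ← R3 − R1: [0, -6, 3, -5]
R4 ← R4 − (2)·R1: [0, 2, -1, -15]
R5 ← R5 + (2)·R1: [0, 2, -1, 14]
R3 ← R3 + (3/2)·R2: [0, 0, 0, -49/2]
R4 ← R4 − (1/2)·R2: [0, 0, 0, -17/2]
R5 ← R5 − (1/2)·R2: [0, 0, 0, 41/2]
R4 ← R4 − (17/49)·R3: [0, 0, 0, 0]
R5 ← R5 + (41/49)·R3: [0, 0, 0, 0]
The echelon form has 3 nonzero rows; the last pivot sits in the augmented column, so rank(T) = 2 but rank([T|b]) = 3.
Since the ranks differ, the system is inconsistent.
It has no solutions.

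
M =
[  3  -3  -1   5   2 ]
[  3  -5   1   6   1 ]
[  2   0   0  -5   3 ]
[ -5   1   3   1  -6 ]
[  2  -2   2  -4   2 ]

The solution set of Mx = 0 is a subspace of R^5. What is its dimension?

2

Row reduce to echelon form.
R2 ← R2 − R1: [0, -2, 2, 1, -1]
R3 ← R3 − (2/3)·R1: [0, 2, 2/3, -25/3, 5/3]
R4 ← R4 + (5/3)·R1: [0, -4, 4/3, 28/3, -8/3]
R5 ← R5 − (2/3)·R1: [0, 0, 8/3, -22/3, 2/3]
R3 ← R3 + R2: [0, 0, 8/3, -22/3, 2/3]
R4 ← R4 − (2)·R2: [0, 0, -8/3, 22/3, -2/3]
R4 ← R4 + R3: [0, 0, 0, 0, 0]
R5 ← R5 − R3: [0, 0, 0, 0, 0]
3 nonzero rows, so rank(M) = 3.
M has 5 columns; by rank–nullity, nullity = 5 − 3 = 2.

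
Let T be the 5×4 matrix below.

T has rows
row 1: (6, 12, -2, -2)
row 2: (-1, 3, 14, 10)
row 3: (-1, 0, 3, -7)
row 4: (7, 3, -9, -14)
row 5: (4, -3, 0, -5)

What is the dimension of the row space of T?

Row reduce to echelon form.
R2 ← R2 + (1/6)·R1: [0, 5, 41/3, 29/3]
R3 ← R3 + (1/6)·R1: [0, 2, 8/3, -22/3]
R4 ← R4 − (7/6)·R1: [0, -11, -20/3, -35/3]
R5 ← R5 − (2/3)·R1: [0, -11, 4/3, -11/3]
R3 ← R3 − (2/5)·R2: [0, 0, -14/5, -56/5]
R4 ← R4 + (11/5)·R2: [0, 0, 117/5, 48/5]
R5 ← R5 + (11/5)·R2: [0, 0, 157/5, 88/5]
R4 ← R4 + (117/14)·R3: [0, 0, 0, -84]
R5 ← R5 + (157/14)·R3: [0, 0, 0, -108]
R5 ← R5 − (9/7)·R4: [0, 0, 0, 0]
Echelon form has 4 nonzero rows, so rank(T) = 4.
The row space has dimension equal to the rank: 4.

4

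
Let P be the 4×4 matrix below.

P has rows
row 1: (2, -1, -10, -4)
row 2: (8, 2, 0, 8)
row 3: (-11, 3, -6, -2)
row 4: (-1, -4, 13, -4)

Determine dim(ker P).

Row reduce to echelon form.
R2 ← R2 − (4)·R1: [0, 6, 40, 24]
R3 ← R3 + (11/2)·R1: [0, -5/2, -61, -24]
R4 ← R4 + (1/2)·R1: [0, -9/2, 8, -6]
R3 ← R3 + (5/12)·R2: [0, 0, -133/3, -14]
R4 ← R4 + (3/4)·R2: [0, 0, 38, 12]
R4 ← R4 + (6/7)·R3: [0, 0, 0, 0]
3 nonzero rows, so rank(P) = 3.
P has 4 columns; by rank–nullity, nullity = 4 − 3 = 1.

1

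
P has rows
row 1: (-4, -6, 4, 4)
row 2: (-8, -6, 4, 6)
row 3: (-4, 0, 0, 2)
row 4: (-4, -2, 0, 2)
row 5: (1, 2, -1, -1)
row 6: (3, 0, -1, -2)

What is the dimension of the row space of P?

3

Row reduce to echelon form.
R2 ← R2 − (2)·R1: [0, 6, -4, -2]
R3 ← R3 − R1: [0, 6, -4, -2]
R4 ← R4 − R1: [0, 4, -4, -2]
R5 ← R5 + (1/4)·R1: [0, 1/2, 0, 0]
R6 ← R6 + (3/4)·R1: [0, -9/2, 2, 1]
R3 ← R3 − R2: [0, 0, 0, 0]
R4 ← R4 − (2/3)·R2: [0, 0, -4/3, -2/3]
R5 ← R5 − (1/12)·R2: [0, 0, 1/3, 1/6]
R6 ← R6 + (3/4)·R2: [0, 0, -1, -1/2]
Swap R3 ↔ R4
R5 ← R5 + (1/4)·R3: [0, 0, 0, 0]
R6 ← R6 − (3/4)·R3: [0, 0, 0, 0]
Echelon form has 3 nonzero rows, so rank(P) = 3.
The row space has dimension equal to the rank: 3.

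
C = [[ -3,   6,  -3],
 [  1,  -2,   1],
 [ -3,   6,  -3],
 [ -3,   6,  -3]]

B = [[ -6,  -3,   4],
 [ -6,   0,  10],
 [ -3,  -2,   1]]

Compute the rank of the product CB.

First compute CB:
[[ -9,  15,  45],
 [  3,  -5, -15],
 [ -9,  15,  45],
 [ -9,  15,  45]]
Now row reduce the product.
R2 ← R2 + (1/3)·R1: [0, 0, 0]
R3 ← R3 − R1: [0, 0, 0]
R4 ← R4 − R1: [0, 0, 0]
1 nonzero row, so rank(CB) = 1.

1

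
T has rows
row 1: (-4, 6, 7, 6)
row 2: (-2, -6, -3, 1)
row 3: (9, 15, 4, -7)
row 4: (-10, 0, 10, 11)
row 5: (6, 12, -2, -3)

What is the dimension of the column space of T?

Row reduce to echelon form.
R2 ← R2 − (1/2)·R1: [0, -9, -13/2, -2]
R3 ← R3 + (9/4)·R1: [0, 57/2, 79/4, 13/2]
R4 ← R4 − (5/2)·R1: [0, -15, -15/2, -4]
R5 ← R5 + (3/2)·R1: [0, 21, 17/2, 6]
R3 ← R3 + (19/6)·R2: [0, 0, -5/6, 1/6]
R4 ← R4 − (5/3)·R2: [0, 0, 10/3, -2/3]
R5 ← R5 + (7/3)·R2: [0, 0, -20/3, 4/3]
R4 ← R4 + (4)·R3: [0, 0, 0, 0]
R5 ← R5 − (8)·R3: [0, 0, 0, 0]
Echelon form has 3 nonzero rows, so rank(T) = 3.
The column space has dimension equal to the rank: 3.

3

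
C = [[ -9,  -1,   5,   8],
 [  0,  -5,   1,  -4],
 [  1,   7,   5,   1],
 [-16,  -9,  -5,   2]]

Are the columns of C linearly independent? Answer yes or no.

Row reduce C to echelon form.
R3 ← R3 + (1/9)·R1: [0, 62/9, 50/9, 17/9]
R4 ← R4 − (16/9)·R1: [0, -65/9, -125/9, -110/9]
R3 ← R3 + (62/45)·R2: [0, 0, 104/15, -163/45]
R4 ← R4 − (13/9)·R2: [0, 0, -46/3, -58/9]
R4 ← R4 + (115/52)·R3: [0, 0, 0, -2255/156]
4 pivots among 4 columns.
Every column is a pivot column, so the columns are linearly independent.

yes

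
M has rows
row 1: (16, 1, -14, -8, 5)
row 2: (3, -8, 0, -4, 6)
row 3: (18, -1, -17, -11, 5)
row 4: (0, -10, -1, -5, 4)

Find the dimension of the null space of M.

1

Row reduce to echelon form.
R2 ← R2 − (3/16)·R1: [0, -131/16, 21/8, -5/2, 81/16]
R3 ← R3 − (9/8)·R1: [0, -17/8, -5/4, -2, -5/8]
R3 ← R3 − (34/131)·R2: [0, 0, -253/131, -177/131, -254/131]
R4 ← R4 − (160/131)·R2: [0, 0, -551/131, -255/131, -286/131]
R4 ← R4 − (551/253)·R3: [0, 0, 0, 252/253, 516/253]
4 nonzero rows, so rank(M) = 4.
M has 5 columns; by rank–nullity, nullity = 5 − 4 = 1.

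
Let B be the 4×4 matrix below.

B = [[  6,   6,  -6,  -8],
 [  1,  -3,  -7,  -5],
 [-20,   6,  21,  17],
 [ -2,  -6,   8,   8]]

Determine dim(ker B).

0

Row reduce to echelon form.
R2 ← R2 − (1/6)·R1: [0, -4, -6, -11/3]
R3 ← R3 + (10/3)·R1: [0, 26, 1, -29/3]
R4 ← R4 + (1/3)·R1: [0, -4, 6, 16/3]
R3 ← R3 + (13/2)·R2: [0, 0, -38, -67/2]
R4 ← R4 − R2: [0, 0, 12, 9]
R4 ← R4 + (6/19)·R3: [0, 0, 0, -30/19]
4 nonzero rows, so rank(B) = 4.
B has 4 columns; by rank–nullity, nullity = 4 − 4 = 0.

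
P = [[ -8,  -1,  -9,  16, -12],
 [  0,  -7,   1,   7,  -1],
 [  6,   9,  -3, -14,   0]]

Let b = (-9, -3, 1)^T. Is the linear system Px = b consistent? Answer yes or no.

yes

Row reduce the augmented matrix [P | b].
R3 ← R3 + (3/4)·R1: [0, 33/4, -39/4, -2, -9, -23/4]
R3 ← R3 + (33/28)·R2: [0, 0, -60/7, 25/4, -285/28, -65/7]
The echelon form has 3 nonzero rows, and every pivot lies in the first 5 columns, so rank(P) = rank([P|b]) = 3.
The system is consistent.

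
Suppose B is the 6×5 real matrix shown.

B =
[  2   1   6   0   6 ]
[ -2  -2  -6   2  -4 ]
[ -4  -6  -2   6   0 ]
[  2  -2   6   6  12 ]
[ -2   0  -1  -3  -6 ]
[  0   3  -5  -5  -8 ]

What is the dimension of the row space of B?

3

Row reduce to echelon form.
R2 ← R2 + R1: [0, -1, 0, 2, 2]
R3 ← R3 + (2)·R1: [0, -4, 10, 6, 12]
R4 ← R4 − R1: [0, -3, 0, 6, 6]
R5 ← R5 + R1: [0, 1, 5, -3, 0]
R3 ← R3 − (4)·R2: [0, 0, 10, -2, 4]
R4 ← R4 − (3)·R2: [0, 0, 0, 0, 0]
R5 ← R5 + R2: [0, 0, 5, -1, 2]
R6 ← R6 + (3)·R2: [0, 0, -5, 1, -2]
R5 ← R5 − (1/2)·R3: [0, 0, 0, 0, 0]
R6 ← R6 + (1/2)·R3: [0, 0, 0, 0, 0]
Echelon form has 3 nonzero rows, so rank(B) = 3.
The row space has dimension equal to the rank: 3.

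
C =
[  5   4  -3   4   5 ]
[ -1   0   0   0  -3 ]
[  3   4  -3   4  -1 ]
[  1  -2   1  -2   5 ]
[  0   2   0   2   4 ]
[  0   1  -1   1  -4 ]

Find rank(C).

Row reduce to echelon form.
R2 ← R2 + (1/5)·R1: [0, 4/5, -3/5, 4/5, -2]
R3 ← R3 − (3/5)·R1: [0, 8/5, -6/5, 8/5, -4]
R4 ← R4 − (1/5)·R1: [0, -14/5, 8/5, -14/5, 4]
R3 ← R3 − (2)·R2: [0, 0, 0, 0, 0]
R4 ← R4 + (7/2)·R2: [0, 0, -1/2, 0, -3]
R5 ← R5 − (5/2)·R2: [0, 0, 3/2, 0, 9]
R6 ← R6 − (5/4)·R2: [0, 0, -1/4, 0, -3/2]
Swap R3 ↔ R4
R5 ← R5 + (3)·R3: [0, 0, 0, 0, 0]
R6 ← R6 − (1/2)·R3: [0, 0, 0, 0, 0]
Echelon form has 3 nonzero rows, so rank(C) = 3.

3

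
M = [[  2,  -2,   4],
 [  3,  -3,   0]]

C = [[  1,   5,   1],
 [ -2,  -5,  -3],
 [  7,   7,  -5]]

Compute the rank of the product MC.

2

First compute MC:
[[ 34,  48, -12],
 [  9,  30,  12]]
Now row reduce the product.
R2 ← R2 − (9/34)·R1: [0, 294/17, 258/17]
2 nonzero rows, so rank(MC) = 2.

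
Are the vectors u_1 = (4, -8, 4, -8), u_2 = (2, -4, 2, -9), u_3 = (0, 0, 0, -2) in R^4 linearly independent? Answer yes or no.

Form the matrix with these vectors as rows and row reduce.
R2 ← R2 − (1/2)·R1: [0, 0, 0, -5]
R3 ← R3 − (2/5)·R2: [0, 0, 0, 0]
2 nonzero rows, so the 3 vectors span a space of dimension 2.
Since 2 < 3, the vectors are linearly dependent.

no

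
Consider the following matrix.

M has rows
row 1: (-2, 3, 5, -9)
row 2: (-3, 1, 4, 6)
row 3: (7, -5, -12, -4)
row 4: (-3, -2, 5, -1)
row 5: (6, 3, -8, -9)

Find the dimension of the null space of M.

Row reduce to echelon form.
R2 ← R2 − (3/2)·R1: [0, -7/2, -7/2, 39/2]
R3 ← R3 + (7/2)·R1: [0, 11/2, 11/2, -71/2]
R4 ← R4 − (3/2)·R1: [0, -13/2, -5/2, 25/2]
R5 ← R5 + (3)·R1: [0, 12, 7, -36]
R3 ← R3 + (11/7)·R2: [0, 0, 0, -34/7]
R4 ← R4 − (13/7)·R2: [0, 0, 4, -166/7]
R5 ← R5 + (24/7)·R2: [0, 0, -5, 216/7]
Swap R3 ↔ R4
R5 ← R5 + (5/4)·R3: [0, 0, 0, 17/14]
R5 ← R5 + (1/4)·R4: [0, 0, 0, 0]
4 nonzero rows, so rank(M) = 4.
M has 4 columns; by rank–nullity, nullity = 4 − 4 = 0.

0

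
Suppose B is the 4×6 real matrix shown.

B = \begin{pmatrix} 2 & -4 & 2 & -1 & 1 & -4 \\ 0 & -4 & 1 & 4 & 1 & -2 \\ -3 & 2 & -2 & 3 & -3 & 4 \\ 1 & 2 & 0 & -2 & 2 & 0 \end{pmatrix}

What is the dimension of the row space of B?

Row reduce to echelon form.
R3 ← R3 + (3/2)·R1: [0, -4, 1, 3/2, -3/2, -2]
R4 ← R4 − (1/2)·R1: [0, 4, -1, -3/2, 3/2, 2]
R3 ← R3 − R2: [0, 0, 0, -5/2, -5/2, 0]
R4 ← R4 + R2: [0, 0, 0, 5/2, 5/2, 0]
R4 ← R4 + R3: [0, 0, 0, 0, 0, 0]
Echelon form has 3 nonzero rows, so rank(B) = 3.
The row space has dimension equal to the rank: 3.

3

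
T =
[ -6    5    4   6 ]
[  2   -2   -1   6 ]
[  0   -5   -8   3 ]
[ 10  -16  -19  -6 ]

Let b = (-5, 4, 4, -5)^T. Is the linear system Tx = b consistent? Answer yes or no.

Row reduce the augmented matrix [T | b].
R2 ← R2 + (1/3)·R1: [0, -1/3, 1/3, 8, 7/3]
R4 ← R4 + (5/3)·R1: [0, -23/3, -37/3, 4, -40/3]
R3 ← R3 − (15)·R2: [0, 0, -13, -117, -31]
R4 ← R4 − (23)·R2: [0, 0, -20, -180, -67]
R4 ← R4 − (20/13)·R3: [0, 0, 0, 0, -251/13]
The echelon form has 4 nonzero rows; the last pivot sits in the augmented column, so rank(T) = 3 but rank([T|b]) = 4.
Since the ranks differ, the system is inconsistent.

no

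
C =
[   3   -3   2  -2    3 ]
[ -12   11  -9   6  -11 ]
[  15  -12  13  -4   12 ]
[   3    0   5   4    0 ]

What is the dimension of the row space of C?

2

Row reduce to echelon form.
R2 ← R2 + (4)·R1: [0, -1, -1, -2, 1]
R3 ← R3 − (5)·R1: [0, 3, 3, 6, -3]
R4 ← R4 − R1: [0, 3, 3, 6, -3]
R3 ← R3 + (3)·R2: [0, 0, 0, 0, 0]
R4 ← R4 + (3)·R2: [0, 0, 0, 0, 0]
Echelon form has 2 nonzero rows, so rank(C) = 2.
The row space has dimension equal to the rank: 2.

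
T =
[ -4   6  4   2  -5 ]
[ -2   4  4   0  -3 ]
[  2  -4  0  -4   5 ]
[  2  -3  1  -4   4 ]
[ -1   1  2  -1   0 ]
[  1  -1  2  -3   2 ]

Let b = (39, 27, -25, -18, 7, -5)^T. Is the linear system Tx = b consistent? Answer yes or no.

Row reduce the augmented matrix [T | b].
R2 ← R2 − (1/2)·R1: [0, 1, 2, -1, -1/2, 15/2]
R3 ← R3 + (1/2)·R1: [0, -1, 2, -3, 5/2, -11/2]
R4 ← R4 + (1/2)·R1: [0, 0, 3, -3, 3/2, 3/2]
R5 ← R5 − (1/4)·R1: [0, -1/2, 1, -3/2, 5/4, -11/4]
R6 ← R6 + (1/4)·R1: [0, 1/2, 3, -5/2, 3/4, 19/4]
R3 ← R3 + R2: [0, 0, 4, -4, 2, 2]
R5 ← R5 + (1/2)·R2: [0, 0, 2, -2, 1, 1]
R6 ← R6 − (1/2)·R2: [0, 0, 2, -2, 1, 1]
R4 ← R4 − (3/4)·R3: [0, 0, 0, 0, 0, 0]
R5 ← R5 − (1/2)·R3: [0, 0, 0, 0, 0, 0]
R6 ← R6 − (1/2)·R3: [0, 0, 0, 0, 0, 0]
The echelon form has 3 nonzero rows, and every pivot lies in the first 5 columns, so rank(T) = rank([T|b]) = 3.
The system is consistent.

yes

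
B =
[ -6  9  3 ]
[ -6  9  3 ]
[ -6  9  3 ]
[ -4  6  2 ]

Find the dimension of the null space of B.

Row reduce to echelon form.
R2 ← R2 − R1: [0, 0, 0]
R3 ← R3 − R1: [0, 0, 0]
R4 ← R4 − (2/3)·R1: [0, 0, 0]
1 nonzero row, so rank(B) = 1.
B has 3 columns; by rank–nullity, nullity = 3 − 1 = 2.

2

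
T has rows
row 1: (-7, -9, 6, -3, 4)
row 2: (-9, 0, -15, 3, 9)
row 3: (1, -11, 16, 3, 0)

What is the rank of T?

Row reduce to echelon form.
R2 ← R2 − (9/7)·R1: [0, 81/7, -159/7, 48/7, 27/7]
R3 ← R3 + (1/7)·R1: [0, -86/7, 118/7, 18/7, 4/7]
R3 ← R3 + (86/81)·R2: [0, 0, -196/27, 266/27, 14/3]
Echelon form has 3 nonzero rows, so rank(T) = 3.

3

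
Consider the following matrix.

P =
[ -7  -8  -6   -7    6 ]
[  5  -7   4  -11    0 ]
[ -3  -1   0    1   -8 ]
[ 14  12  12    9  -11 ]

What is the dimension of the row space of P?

3

Row reduce to echelon form.
R2 ← R2 + (5/7)·R1: [0, -89/7, -2/7, -16, 30/7]
R3 ← R3 − (3/7)·R1: [0, 17/7, 18/7, 4, -74/7]
R4 ← R4 + (2)·R1: [0, -4, 0, -5, 1]
R3 ← R3 + (17/89)·R2: [0, 0, 224/89, 84/89, -868/89]
R4 ← R4 − (28/89)·R2: [0, 0, 8/89, 3/89, -31/89]
R4 ← R4 − (1/28)·R3: [0, 0, 0, 0, 0]
Echelon form has 3 nonzero rows, so rank(P) = 3.
The row space has dimension equal to the rank: 3.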